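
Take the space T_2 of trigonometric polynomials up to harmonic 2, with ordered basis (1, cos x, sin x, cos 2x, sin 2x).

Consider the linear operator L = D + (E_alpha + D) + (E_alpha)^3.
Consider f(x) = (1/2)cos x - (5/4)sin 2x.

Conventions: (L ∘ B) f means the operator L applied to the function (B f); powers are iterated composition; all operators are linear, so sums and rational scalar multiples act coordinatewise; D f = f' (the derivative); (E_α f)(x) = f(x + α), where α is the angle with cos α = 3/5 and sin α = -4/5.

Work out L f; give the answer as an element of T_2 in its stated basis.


g(x) = -(21/125)cos x - (53/125)sin x - (14449/3125)cos 2x - (3689/6250)sin 2x

D f = -(1/2)sin x - (5/2)cos 2x
E_alpha f = (3/10)cos x + (2/5)sin x + (6/5)cos 2x + (7/20)sin 2x
D f = -(1/2)sin x - (5/2)cos 2x
(E_alpha + D) f = (3/10)cos x - (1/10)sin x - (13/10)cos 2x + (7/20)sin 2x
E_alpha f = (3/10)cos x + (2/5)sin x + (6/5)cos 2x + (7/20)sin 2x
E_alpha E_alpha f = -(7/50)cos x + (12/25)sin x - (84/125)cos 2x + (527/500)sin 2x
E_alpha E_alpha E_alpha f = -(117/250)cos x + (22/125)sin x - (2574/3125)cos 2x - (11753/12500)sin 2x
(D + (E_alpha + D) + (E_alpha)^3) f = -(21/125)cos x - (53/125)sin x - (14449/3125)cos 2x - (3689/6250)sin 2x


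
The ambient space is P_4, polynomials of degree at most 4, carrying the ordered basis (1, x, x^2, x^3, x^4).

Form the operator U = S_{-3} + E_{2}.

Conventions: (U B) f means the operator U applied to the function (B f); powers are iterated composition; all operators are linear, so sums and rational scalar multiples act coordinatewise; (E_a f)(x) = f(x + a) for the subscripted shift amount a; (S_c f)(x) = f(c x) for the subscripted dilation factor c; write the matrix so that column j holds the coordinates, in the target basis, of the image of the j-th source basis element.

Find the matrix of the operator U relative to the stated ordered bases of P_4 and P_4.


image of 1: 2
image of x: -2x + 2
image of x^2: 10x^2 + 4x + 4
image of x^3: -26x^3 + 6x^2 + 12x + 8
image of x^4: 82x^4 + 8x^3 + 24x^2 + 32x + 16
each image's coordinates form column j of the matrix

the matrix is [[2, 2, 4, 8, 16]; [0, -2, 4, 12, 32]; [0, 0, 10, 6, 24]; [0, 0, 0, -26, 8]; [0, 0, 0, 0, 82]] (rows listed top to bottom)


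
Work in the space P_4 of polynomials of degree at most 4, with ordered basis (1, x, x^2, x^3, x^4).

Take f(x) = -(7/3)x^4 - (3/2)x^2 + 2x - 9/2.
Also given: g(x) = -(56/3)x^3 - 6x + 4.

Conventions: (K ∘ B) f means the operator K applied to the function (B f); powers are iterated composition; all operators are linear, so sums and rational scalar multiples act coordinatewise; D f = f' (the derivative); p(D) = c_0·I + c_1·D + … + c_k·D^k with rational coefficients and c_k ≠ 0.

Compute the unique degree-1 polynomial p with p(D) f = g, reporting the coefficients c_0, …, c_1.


c_0 = 0, c_1 = 2

D^0 f = -(7/3)x^4 - (3/2)x^2 + 2x - 9/2
D^1 f = -(28/3)x^3 - 3x + 2
matching coefficients of g against c_0 f + c_1 Df + … from the top degree down determines the c_i
solution: c_0 = 0, c_1 = 2


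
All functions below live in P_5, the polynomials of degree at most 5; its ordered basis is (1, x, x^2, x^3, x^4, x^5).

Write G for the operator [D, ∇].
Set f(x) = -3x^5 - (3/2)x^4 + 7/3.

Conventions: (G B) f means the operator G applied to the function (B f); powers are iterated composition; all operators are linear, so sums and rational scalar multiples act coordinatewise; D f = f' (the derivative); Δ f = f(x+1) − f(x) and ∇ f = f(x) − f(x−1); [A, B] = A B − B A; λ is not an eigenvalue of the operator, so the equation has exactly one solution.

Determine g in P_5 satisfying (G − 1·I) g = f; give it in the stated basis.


g(x) = 3x^5 + (3/2)x^4 - 7/3

write g with unknown coordinates in the stated basis and equate coefficients in (G − 1·I) g = f
solving from the highest basis element down gives g = 3x^5 + (3/2)x^4 - 7/3
check: G g = 0
so G g − 1·g = -3x^5 - (3/2)x^4 + 7/3 = f ✓


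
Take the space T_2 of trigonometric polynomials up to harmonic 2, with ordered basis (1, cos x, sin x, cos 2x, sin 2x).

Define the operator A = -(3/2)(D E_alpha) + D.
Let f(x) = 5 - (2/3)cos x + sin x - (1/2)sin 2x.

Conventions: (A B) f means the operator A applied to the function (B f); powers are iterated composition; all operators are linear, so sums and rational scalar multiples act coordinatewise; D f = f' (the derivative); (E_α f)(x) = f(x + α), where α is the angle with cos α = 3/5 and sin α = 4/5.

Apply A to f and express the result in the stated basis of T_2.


the image equals g(x) = -(7/10)cos x + (19/15)sin x - (71/50)cos 2x - (36/25)sin 2x

E_alpha f = 5 + (2/5)cos x + (17/15)sin x - (12/25)cos 2x + (7/50)sin 2x
D E_alpha f = (17/15)cos x - (2/5)sin x + (7/25)cos 2x + (24/25)sin 2x
(-(3/2)(D E_alpha)) f = -(17/10)cos x + (3/5)sin x - (21/50)cos 2x - (36/25)sin 2x
D f = cos x + (2/3)sin x - cos 2x
(-(3/2)(D E_alpha) + D) f = -(7/10)cos x + (19/15)sin x - (71/50)cos 2x - (36/25)sin 2x


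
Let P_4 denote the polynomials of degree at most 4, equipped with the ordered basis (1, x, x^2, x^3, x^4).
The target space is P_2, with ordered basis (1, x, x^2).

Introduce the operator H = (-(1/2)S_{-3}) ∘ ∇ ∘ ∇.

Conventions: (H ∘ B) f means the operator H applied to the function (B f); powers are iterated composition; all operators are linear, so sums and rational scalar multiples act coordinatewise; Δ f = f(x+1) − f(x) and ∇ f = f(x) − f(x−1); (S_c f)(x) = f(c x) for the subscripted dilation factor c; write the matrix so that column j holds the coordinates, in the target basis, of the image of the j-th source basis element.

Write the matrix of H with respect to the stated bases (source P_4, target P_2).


the matrix is [[0, 0, -1, 3, -7]; [0, 0, 0, 9, -36]; [0, 0, 0, 0, -54]] (rows listed top to bottom)

image of 1: 0
image of x: 0
image of x^2: -1
image of x^3: 9x + 3
image of x^4: -54x^2 - 36x - 7
each image's coordinates form column j of the matrix


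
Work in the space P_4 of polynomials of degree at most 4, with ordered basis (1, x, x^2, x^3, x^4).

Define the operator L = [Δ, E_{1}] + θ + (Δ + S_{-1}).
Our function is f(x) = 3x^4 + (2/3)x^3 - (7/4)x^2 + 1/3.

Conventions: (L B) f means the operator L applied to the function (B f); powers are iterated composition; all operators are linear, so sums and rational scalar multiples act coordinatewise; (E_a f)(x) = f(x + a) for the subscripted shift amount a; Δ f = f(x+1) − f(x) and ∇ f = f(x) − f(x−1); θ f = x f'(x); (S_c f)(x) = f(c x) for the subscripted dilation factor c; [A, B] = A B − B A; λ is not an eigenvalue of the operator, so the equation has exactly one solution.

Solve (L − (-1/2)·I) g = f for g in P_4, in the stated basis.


write g with unknown coordinates in the stated basis and equate coefficients in (L − (-1/2)·I) g = f
solving from the highest basis element down gives g = (6/11)x^4 - (20/33)x^3 - (141/154)x^2 + (226/77)x - 751/693
check: L g = (30/11)x^4 + (32/33)x^3 - (199/154)x^2 - (113/77)x + 1213/1386
so L g − (-1/2)·g = 3x^4 + (2/3)x^3 - (7/4)x^2 + 1/3 = f ✓

the result is g(x) = (6/11)x^4 - (20/33)x^3 - (141/154)x^2 + (226/77)x - 751/693


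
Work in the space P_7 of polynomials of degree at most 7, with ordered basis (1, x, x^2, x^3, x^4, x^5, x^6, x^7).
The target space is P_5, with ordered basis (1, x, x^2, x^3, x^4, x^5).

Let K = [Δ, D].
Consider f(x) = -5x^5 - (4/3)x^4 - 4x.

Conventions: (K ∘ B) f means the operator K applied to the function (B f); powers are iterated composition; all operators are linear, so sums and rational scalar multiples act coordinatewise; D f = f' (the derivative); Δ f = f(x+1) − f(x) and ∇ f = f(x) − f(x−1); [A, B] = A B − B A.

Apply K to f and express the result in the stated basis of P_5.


D f = -25x^4 - (16/3)x^3 - 4
Δ D f = -100x^3 - 166x^2 - 116x - 91/3
Δ f = -25x^4 - (166/3)x^3 - 58x^2 - (91/3)x - 31/3
D Δ f = -100x^3 - 166x^2 - 116x - 91/3
[Δ, D] f = 0

the result is g(x) = 0


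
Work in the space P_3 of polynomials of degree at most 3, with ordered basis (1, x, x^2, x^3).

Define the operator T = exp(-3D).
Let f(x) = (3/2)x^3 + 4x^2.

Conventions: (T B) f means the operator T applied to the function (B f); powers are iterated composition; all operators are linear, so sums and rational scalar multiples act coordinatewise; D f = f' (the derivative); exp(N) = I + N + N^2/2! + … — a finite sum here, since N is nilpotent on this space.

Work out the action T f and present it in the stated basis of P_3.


order-1 term: -(27/2)x^2 - 24x
order-2 term: (81/2)x + 36
order-3 term: -81/2
the series for exp(-3D) f terminates at order 3
exp(-3D) f = (3/2)x^3 - (19/2)x^2 + (33/2)x - 9/2

the result is g(x) = (3/2)x^3 - (19/2)x^2 + (33/2)x - 9/2


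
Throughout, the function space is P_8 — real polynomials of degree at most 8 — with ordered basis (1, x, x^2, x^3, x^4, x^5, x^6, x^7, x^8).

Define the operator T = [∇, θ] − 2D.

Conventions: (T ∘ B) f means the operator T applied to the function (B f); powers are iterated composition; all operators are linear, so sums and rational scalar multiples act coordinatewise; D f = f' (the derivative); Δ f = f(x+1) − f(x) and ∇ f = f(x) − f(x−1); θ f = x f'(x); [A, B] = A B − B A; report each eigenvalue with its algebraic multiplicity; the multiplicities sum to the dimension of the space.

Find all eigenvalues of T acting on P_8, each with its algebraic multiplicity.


λ = 0 (multiplicity 9)

image of 1: 0
image of x: -1
image of x^2: -2x - 2
image of x^3: -3x^2 - 6x + 3
image of x^4: -4x^3 - 12x^2 + 12x - 4
image of x^5: -5x^4 - 20x^3 + 30x^2 - 20x + 5
image of x^6: -6x^5 - 30x^4 + 60x^3 - 60x^2 + 30x - 6
image of x^7: -7x^6 - 42x^5 + 105x^4 - 140x^3 + 105x^2 - 42x + 7
image of x^8: -8x^7 - 56x^6 + 168x^5 - 280x^4 + 280x^3 - 168x^2 + 56x - 8
the matrix is upper triangular; its diagonal is (0, 0, 0, 0, 0, 0, 0, 0, 0)
for a triangular matrix the eigenvalues are the diagonal entries, with algebraic multiplicity their repetition count


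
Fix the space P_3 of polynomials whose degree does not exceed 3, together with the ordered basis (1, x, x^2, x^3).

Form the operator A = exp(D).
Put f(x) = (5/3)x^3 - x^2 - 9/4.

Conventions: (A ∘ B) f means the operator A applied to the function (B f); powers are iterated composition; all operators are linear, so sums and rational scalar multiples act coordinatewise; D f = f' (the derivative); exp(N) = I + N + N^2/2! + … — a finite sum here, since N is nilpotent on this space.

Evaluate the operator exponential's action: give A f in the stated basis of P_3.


the image equals g(x) = (5/3)x^3 + 4x^2 + 3x - 19/12

order-1 term: 5x^2 - 2x
order-2 term: 5x - 1
order-3 term: 5/3
the series for exp(D) f terminates at order 3
exp(D) f = (5/3)x^3 + 4x^2 + 3x - 19/12


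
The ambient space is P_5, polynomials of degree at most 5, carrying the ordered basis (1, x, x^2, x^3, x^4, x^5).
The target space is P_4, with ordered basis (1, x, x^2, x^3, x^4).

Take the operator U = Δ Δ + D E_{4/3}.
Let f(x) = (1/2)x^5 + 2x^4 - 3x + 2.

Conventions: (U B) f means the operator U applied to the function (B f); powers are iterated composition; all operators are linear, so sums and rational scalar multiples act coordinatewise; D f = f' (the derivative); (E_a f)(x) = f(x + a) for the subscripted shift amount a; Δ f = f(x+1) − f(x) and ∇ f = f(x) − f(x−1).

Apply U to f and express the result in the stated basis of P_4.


g(x) = (5/2)x^4 + (94/3)x^3 + (338/3)x^2 + (4033/27)x + 5416/81

Δ f = (5/2)x^4 + 13x^3 + 17x^2 + (21/2)x - 1/2
Δ Δ f = 10x^3 + 54x^2 + 83x + 43
E_{4/3} f = (1/2)x^5 + (16/3)x^4 + (176/9)x^3 + (896/27)x^2 + (1933/81)x + 1562/243
D E_{4/3} f = (5/2)x^4 + (64/3)x^3 + (176/3)x^2 + (1792/27)x + 1933/81
(Δ Δ + D E_{4/3}) f = (5/2)x^4 + (94/3)x^3 + (338/3)x^2 + (4033/27)x + 5416/81


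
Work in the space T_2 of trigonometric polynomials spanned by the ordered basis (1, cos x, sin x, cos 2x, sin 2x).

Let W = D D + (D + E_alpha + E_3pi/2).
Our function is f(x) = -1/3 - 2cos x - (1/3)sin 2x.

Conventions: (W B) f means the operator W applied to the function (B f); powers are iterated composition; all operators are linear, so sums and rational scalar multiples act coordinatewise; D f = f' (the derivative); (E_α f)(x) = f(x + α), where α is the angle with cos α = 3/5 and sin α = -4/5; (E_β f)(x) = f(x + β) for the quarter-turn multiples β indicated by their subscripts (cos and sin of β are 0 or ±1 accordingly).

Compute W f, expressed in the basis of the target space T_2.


D f = 2sin x - (2/3)cos 2x
D D f = 2cos x + (4/3)sin 2x
D f = 2sin x - (2/3)cos 2x
E_alpha f = -1/3 - (6/5)cos x - (8/5)sin x + (8/25)cos 2x + (7/75)sin 2x
E_3pi/2 f = -1/3 - 2sin x + (1/3)sin 2x
(D + E_alpha + E_3pi/2) f = -2/3 - (6/5)cos x - (8/5)sin x - (26/75)cos 2x + (32/75)sin 2x
(D D + (D + E_alpha + E_3pi/2)) f = -2/3 + (4/5)cos x - (8/5)sin x - (26/75)cos 2x + (44/25)sin 2x

the result is g(x) = -2/3 + (4/5)cos x - (8/5)sin x - (26/75)cos 2x + (44/25)sin 2x


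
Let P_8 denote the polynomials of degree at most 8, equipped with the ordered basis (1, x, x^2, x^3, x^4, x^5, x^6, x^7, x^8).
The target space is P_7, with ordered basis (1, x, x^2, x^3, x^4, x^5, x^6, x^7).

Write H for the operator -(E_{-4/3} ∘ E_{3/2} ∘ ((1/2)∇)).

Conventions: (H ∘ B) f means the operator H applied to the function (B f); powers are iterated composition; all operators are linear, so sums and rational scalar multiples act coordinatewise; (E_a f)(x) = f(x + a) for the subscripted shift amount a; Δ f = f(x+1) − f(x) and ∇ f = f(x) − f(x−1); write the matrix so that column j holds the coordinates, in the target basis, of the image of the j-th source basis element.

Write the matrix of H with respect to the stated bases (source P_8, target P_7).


the matrix is [[0, -1/2, 1/3, -7/24, 13/54, -521/2592, 217/1296, -13021/93312, 4069/34992]; [0, 0, -1, 1, -7/6, 65/54, -521/432, 1519/1296, -13021/11664]; [0, 0, 0, -3/2, 2, -35/12, 65/18, -3647/864, 1519/324]; [0, 0, 0, 0, -2, 10/3, -35/6, 455/54, -3647/324]; [0, 0, 0, 0, 0, -5/2, 5, -245/24, 455/27]; [0, 0, 0, 0, 0, 0, -3, 7, -49/3]; [0, 0, 0, 0, 0, 0, 0, -7/2, 28/3]; [0, 0, 0, 0, 0, 0, 0, 0, -4]] (rows listed top to bottom)

image of 1: 0
image of x: -1/2
image of x^2: -x + 1/3
image of x^3: -(3/2)x^2 + x - 7/24
image of x^4: -2x^3 + 2x^2 - (7/6)x + 13/54
image of x^5: -(5/2)x^4 + (10/3)x^3 - (35/12)x^2 + (65/54)x - 521/2592
image of x^6: -3x^5 + 5x^4 - (35/6)x^3 + (65/18)x^2 - (521/432)x + 217/1296
image of x^7: -(7/2)x^6 + 7x^5 - (245/24)x^4 + (455/54)x^3 - (3647/864)x^2 + (1519/1296)x - 13021/93312
image of x^8: -4x^7 + (28/3)x^6 - (49/3)x^5 + (455/27)x^4 - (3647/324)x^3 + (1519/324)x^2 - (13021/11664)x + 4069/34992
each image's coordinates form column j of the matrix


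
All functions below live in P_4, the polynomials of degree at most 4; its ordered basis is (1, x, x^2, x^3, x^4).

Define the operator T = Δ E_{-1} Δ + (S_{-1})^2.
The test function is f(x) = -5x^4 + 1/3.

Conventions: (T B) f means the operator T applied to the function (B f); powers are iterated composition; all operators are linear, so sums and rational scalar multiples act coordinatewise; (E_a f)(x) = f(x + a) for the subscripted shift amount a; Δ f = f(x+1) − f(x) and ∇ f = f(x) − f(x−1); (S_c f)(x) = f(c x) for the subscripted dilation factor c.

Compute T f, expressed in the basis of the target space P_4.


the image equals g(x) = -5x^4 - 60x^2 - 29/3

Δ f = -20x^3 - 30x^2 - 20x - 5
E_{-1} Δ f = -20x^3 + 30x^2 - 20x + 5
Δ E_{-1} Δ f = -60x^2 - 10
S_{-1} f = -5x^4 + 1/3
S_{-1} S_{-1} f = -5x^4 + 1/3
(Δ E_{-1} Δ + (S_{-1})^2) f = -5x^4 - 60x^2 - 29/3


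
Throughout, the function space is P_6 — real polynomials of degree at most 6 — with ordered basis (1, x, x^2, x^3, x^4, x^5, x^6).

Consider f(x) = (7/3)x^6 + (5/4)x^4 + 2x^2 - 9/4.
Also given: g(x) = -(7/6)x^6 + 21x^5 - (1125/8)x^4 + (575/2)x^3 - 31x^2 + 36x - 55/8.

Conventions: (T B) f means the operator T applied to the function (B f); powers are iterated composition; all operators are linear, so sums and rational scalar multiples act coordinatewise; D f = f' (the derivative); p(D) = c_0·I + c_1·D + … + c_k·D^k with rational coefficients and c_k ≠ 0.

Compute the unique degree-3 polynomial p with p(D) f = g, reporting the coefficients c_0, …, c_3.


c_0 = -1/2, c_1 = 3/2, c_2 = -2, c_3 = 1

D^0 f = (7/3)x^6 + (5/4)x^4 + 2x^2 - 9/4
D^1 f = 14x^5 + 5x^3 + 4x
D^2 f = 70x^4 + 15x^2 + 4
D^3 f = 280x^3 + 30x
matching coefficients of g against c_0 f + c_1 Df + … from the top degree down determines the c_i
solution: c_0 = -1/2, c_1 = 3/2, c_2 = -2, c_3 = 1


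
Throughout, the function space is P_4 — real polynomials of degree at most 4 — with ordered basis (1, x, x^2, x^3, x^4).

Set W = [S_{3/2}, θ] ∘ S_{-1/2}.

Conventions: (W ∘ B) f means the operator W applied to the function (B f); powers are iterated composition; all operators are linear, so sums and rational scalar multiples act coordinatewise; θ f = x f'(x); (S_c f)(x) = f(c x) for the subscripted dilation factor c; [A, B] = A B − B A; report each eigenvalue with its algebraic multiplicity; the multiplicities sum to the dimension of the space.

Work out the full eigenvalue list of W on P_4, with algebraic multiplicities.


image of 1: 0
image of x: 0
image of x^2: 0
image of x^3: 0
image of x^4: 0
the matrix is upper triangular; its diagonal is (0, 0, 0, 0, 0)
for a triangular matrix the eigenvalues are the diagonal entries, with algebraic multiplicity their repetition count

λ = 0 (multiplicity 5)


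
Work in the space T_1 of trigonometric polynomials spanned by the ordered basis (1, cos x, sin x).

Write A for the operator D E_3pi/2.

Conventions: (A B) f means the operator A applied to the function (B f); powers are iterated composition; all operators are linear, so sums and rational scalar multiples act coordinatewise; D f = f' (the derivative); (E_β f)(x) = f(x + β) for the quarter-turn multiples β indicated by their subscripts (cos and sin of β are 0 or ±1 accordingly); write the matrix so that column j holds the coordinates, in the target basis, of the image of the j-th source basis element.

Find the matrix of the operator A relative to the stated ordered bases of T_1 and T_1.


image of 1: 0
image of cos x: cos x
image of sin x: sin x
each image's coordinates form column j of the matrix

the matrix is [[0, 0, 0]; [0, 1, 0]; [0, 0, 1]] (rows listed top to bottom)


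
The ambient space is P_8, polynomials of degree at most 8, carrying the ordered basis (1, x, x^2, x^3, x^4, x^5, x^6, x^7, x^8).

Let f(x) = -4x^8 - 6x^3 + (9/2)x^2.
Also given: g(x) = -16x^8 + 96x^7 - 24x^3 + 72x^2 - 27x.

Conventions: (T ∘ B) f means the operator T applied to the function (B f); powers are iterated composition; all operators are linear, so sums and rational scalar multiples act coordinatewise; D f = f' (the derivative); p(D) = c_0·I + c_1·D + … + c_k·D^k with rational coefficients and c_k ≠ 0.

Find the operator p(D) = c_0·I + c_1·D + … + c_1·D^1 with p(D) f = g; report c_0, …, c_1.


D^0 f = -4x^8 - 6x^3 + (9/2)x^2
D^1 f = -32x^7 - 18x^2 + 9x
matching coefficients of g against c_0 f + c_1 Df + … from the top degree down determines the c_i
solution: c_0 = 4, c_1 = -3

c_0 = 4, c_1 = -3


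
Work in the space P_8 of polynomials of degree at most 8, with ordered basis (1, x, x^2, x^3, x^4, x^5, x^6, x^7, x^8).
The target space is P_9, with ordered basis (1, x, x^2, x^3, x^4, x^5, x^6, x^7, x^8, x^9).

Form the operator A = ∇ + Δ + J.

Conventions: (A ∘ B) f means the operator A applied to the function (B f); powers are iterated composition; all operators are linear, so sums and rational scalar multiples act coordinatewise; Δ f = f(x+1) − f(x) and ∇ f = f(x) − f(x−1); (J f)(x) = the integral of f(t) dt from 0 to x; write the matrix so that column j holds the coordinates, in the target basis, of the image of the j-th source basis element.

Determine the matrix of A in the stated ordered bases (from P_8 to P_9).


the matrix is [[0, 2, 0, 2, 0, 2, 0, 2, 0]; [1, 0, 4, 0, 8, 0, 12, 0, 16]; [0, 1/2, 0, 6, 0, 20, 0, 42, 0]; [0, 0, 1/3, 0, 8, 0, 40, 0, 112]; [0, 0, 0, 1/4, 0, 10, 0, 70, 0]; [0, 0, 0, 0, 1/5, 0, 12, 0, 112]; [0, 0, 0, 0, 0, 1/6, 0, 14, 0]; [0, 0, 0, 0, 0, 0, 1/7, 0, 16]; [0, 0, 0, 0, 0, 0, 0, 1/8, 0]; [0, 0, 0, 0, 0, 0, 0, 0, 1/9]] (rows listed top to bottom)

image of 1: x
image of x: (1/2)x^2 + 2
image of x^2: (1/3)x^3 + 4x
image of x^3: (1/4)x^4 + 6x^2 + 2
image of x^4: (1/5)x^5 + 8x^3 + 8x
image of x^5: (1/6)x^6 + 10x^4 + 20x^2 + 2
image of x^6: (1/7)x^7 + 12x^5 + 40x^3 + 12x
image of x^7: (1/8)x^8 + 14x^6 + 70x^4 + 42x^2 + 2
image of x^8: (1/9)x^9 + 16x^7 + 112x^5 + 112x^3 + 16x
each image's coordinates form column j of the matrix


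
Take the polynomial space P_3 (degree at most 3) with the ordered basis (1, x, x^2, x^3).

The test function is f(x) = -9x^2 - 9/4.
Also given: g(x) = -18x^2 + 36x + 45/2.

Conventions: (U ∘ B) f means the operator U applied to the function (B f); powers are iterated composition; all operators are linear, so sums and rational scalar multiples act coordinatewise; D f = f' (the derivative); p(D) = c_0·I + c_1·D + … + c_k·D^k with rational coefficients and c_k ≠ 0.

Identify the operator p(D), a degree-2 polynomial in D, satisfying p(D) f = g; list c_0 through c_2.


D^0 f = -9x^2 - 9/4
D^1 f = -18x
D^2 f = -18
matching coefficients of g against c_0 f + c_1 Df + … from the top degree down determines the c_i
solution: c_0 = 2, c_1 = -2, c_2 = -3/2

p(D) = 2·I − 2·D − (3/2)·D^2, i.e. c_0 = 2, c_1 = -2, c_2 = -3/2


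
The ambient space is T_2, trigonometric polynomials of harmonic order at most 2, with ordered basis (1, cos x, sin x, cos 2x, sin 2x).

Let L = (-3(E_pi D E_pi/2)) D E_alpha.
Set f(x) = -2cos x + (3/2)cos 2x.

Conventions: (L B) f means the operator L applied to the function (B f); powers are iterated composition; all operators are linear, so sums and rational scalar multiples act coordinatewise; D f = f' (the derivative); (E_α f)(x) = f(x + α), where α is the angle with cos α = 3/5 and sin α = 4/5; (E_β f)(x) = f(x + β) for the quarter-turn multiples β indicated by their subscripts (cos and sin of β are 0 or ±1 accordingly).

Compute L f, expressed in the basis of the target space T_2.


E_alpha f = -(6/5)cos x + (8/5)sin x - (21/50)cos 2x - (36/25)sin 2x
D E_alpha f = (8/5)cos x + (6/5)sin x - (72/25)cos 2x + (21/25)sin 2x
E_pi/2 (D E_alpha) f = (6/5)cos x - (8/5)sin x + (72/25)cos 2x - (21/25)sin 2x
D E_pi/2 (D E_alpha) f = -(8/5)cos x - (6/5)sin x - (42/25)cos 2x - (144/25)sin 2x
E_pi D E_pi/2 (D E_alpha) f = (8/5)cos x + (6/5)sin x - (42/25)cos 2x - (144/25)sin 2x
(-3(E_pi D E_pi/2)) (D E_alpha) f = -(24/5)cos x - (18/5)sin x + (126/25)cos 2x + (432/25)sin 2x

the result is g(x) = -(24/5)cos x - (18/5)sin x + (126/25)cos 2x + (432/25)sin 2x


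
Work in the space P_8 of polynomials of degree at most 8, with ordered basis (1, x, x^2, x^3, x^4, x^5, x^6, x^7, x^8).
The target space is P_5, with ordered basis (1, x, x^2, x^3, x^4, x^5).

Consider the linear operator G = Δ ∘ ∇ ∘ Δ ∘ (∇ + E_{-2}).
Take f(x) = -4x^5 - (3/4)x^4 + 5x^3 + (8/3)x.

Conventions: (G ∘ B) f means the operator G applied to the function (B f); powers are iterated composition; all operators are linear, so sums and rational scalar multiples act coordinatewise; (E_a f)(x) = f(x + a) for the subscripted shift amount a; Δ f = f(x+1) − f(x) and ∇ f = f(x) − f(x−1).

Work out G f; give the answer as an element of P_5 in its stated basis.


the result is g(x) = -240x^2 + 222x - 561

∇ f = -20x^4 + 37x^3 - (41/2)x^2 + 2x + 53/12
E_{-2} f = -4x^5 + (157/4)x^4 - 149x^3 + 272x^2 - (700/3)x + 212/3
(∇ + E_{-2}) f = -4x^5 + (77/4)x^4 - 112x^3 + (503/2)x^2 - (694/3)x + 901/12
Δ (∇ + E_{-2}) f = -20x^4 + 37x^3 - (521/2)x^2 + 224x - 919/12
∇ Δ (∇ + E_{-2}) f = -80x^3 + 231x^2 - 712x + 1083/2
Δ ∇ Δ (∇ + E_{-2}) f = -240x^2 + 222x - 561


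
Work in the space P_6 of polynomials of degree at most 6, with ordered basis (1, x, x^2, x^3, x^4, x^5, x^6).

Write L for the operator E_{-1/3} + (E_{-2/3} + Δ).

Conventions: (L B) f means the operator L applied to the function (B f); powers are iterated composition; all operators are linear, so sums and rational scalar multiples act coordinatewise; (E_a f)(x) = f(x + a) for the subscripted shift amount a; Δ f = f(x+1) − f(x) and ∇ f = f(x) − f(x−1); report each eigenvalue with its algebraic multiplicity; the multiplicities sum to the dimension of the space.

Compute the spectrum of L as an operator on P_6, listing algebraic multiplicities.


λ = 2 (multiplicity 7)

image of 1: 2
image of x: 2x
image of x^2: 2x^2 + 14/9
image of x^3: 2x^3 + (14/3)x + 2/3
image of x^4: 2x^4 + (28/3)x^2 + (8/3)x + 98/81
image of x^5: 2x^5 + (140/9)x^3 + (20/3)x^2 + (490/81)x + 70/81
image of x^6: 2x^6 + (70/3)x^4 + (40/3)x^3 + (490/27)x^2 + (140/27)x + 794/729
the matrix is upper triangular; its diagonal is (2, 2, 2, 2, 2, 2, 2)
for a triangular matrix the eigenvalues are the diagonal entries, with algebraic multiplicity their repetition count


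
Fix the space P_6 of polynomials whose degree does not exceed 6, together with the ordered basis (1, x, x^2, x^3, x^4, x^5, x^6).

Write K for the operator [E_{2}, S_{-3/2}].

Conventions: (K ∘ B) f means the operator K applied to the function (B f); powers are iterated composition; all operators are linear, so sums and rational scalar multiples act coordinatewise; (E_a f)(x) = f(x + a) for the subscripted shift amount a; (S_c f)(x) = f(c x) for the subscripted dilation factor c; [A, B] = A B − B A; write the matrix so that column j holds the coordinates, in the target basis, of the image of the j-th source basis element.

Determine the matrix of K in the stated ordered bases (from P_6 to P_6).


the matrix is [[0, -5, 5, -35, 65, -275, 665]; [0, 0, 15, -45/2, 210, -975/2, 2475]; [0, 0, 0, -135/4, 135/2, -1575/2, 8775/4]; [0, 0, 0, 0, 135/2, -675/4, 4725/2]; [0, 0, 0, 0, 0, -2025/16, 6075/16]; [0, 0, 0, 0, 0, 0, 3645/16]; [0, 0, 0, 0, 0, 0, 0]] (rows listed top to bottom)

image of 1: 0
image of x: -5
image of x^2: 15x + 5
image of x^3: -(135/4)x^2 - (45/2)x - 35
image of x^4: (135/2)x^3 + (135/2)x^2 + 210x + 65
image of x^5: -(2025/16)x^4 - (675/4)x^3 - (1575/2)x^2 - (975/2)x - 275
image of x^6: (3645/16)x^5 + (6075/16)x^4 + (4725/2)x^3 + (8775/4)x^2 + 2475x + 665
each image's coordinates form column j of the matrix


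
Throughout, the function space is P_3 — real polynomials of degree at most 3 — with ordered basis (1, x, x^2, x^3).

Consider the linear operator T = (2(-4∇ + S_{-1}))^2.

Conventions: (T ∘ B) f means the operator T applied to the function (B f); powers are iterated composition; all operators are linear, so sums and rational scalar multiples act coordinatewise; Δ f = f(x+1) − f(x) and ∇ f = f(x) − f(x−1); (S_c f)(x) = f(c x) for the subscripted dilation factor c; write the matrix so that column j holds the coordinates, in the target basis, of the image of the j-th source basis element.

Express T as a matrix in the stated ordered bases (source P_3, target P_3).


the matrix is [[4, 0, 160, -384]; [0, 4, 0, 288]; [0, 0, 4, 0]; [0, 0, 0, 4]] (rows listed top to bottom)

image of 1: 4
image of x: 4x
image of x^2: 4x^2 + 160
image of x^3: 4x^3 + 288x - 384
each image's coordinates form column j of the matrix


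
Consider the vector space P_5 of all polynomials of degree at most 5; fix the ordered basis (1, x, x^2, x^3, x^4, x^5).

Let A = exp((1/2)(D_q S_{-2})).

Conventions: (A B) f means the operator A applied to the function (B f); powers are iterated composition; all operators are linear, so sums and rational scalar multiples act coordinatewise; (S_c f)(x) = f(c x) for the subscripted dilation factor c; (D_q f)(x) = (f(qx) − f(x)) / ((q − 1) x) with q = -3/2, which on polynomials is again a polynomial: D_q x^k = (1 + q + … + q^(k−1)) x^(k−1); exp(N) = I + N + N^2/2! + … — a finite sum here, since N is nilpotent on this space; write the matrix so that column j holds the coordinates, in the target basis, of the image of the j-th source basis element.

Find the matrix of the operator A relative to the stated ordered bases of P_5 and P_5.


image of 1: 1
image of x: x - 1
image of x^2: x^2 - x + 1/2
image of x^3: x^3 - 7x^2 + (7/2)x - 7/6
image of x^4: x^4 - 13x^3 + (91/2)x^2 - (91/6)x + 91/24
image of x^5: x^5 - 55x^4 + (715/2)x^3 - (5005/6)x^2 + (5005/24)x - 1001/24
each image's coordinates form column j of the matrix

the matrix is [[1, -1, 1/2, -7/6, 91/24, -1001/24]; [0, 1, -1, 7/2, -91/6, 5005/24]; [0, 0, 1, -7, 91/2, -5005/6]; [0, 0, 0, 1, -13, 715/2]; [0, 0, 0, 0, 1, -55]; [0, 0, 0, 0, 0, 1]] (rows listed top to bottom)


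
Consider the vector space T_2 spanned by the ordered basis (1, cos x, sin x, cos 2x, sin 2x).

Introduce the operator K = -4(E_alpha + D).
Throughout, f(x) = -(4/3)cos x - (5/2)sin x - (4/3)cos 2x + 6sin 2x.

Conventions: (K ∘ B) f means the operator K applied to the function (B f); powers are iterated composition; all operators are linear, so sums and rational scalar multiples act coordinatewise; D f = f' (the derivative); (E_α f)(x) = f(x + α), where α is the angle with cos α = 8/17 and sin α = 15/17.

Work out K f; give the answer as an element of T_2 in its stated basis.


E_alpha f = -(17/6)cos x + (292/51)cos 2x - (38/17)sin 2x
D f = -(5/2)cos x + (4/3)sin x + 12cos 2x + (8/3)sin 2x
(E_alpha + D) f = -(16/3)cos x + (4/3)sin x + (904/51)cos 2x + (22/51)sin 2x
(-4(E_alpha + D)) f = (64/3)cos x - (16/3)sin x - (3616/51)cos 2x - (88/51)sin 2x

the image equals g(x) = (64/3)cos x - (16/3)sin x - (3616/51)cos 2x - (88/51)sin 2x


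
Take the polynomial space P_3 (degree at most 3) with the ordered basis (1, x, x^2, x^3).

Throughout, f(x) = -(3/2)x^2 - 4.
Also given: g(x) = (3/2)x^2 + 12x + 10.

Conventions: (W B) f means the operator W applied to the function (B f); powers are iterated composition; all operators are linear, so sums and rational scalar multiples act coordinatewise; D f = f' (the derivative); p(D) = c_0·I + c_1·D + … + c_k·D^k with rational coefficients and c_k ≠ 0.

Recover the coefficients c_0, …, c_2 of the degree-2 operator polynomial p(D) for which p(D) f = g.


p(D) = -I − 4·D − 2·D^2, i.e. c_0 = -1, c_1 = -4, c_2 = -2

D^0 f = -(3/2)x^2 - 4
D^1 f = -3x
D^2 f = -3
matching coefficients of g against c_0 f + c_1 Df + … from the top degree down determines the c_i
solution: c_0 = -1, c_1 = -4, c_2 = -2


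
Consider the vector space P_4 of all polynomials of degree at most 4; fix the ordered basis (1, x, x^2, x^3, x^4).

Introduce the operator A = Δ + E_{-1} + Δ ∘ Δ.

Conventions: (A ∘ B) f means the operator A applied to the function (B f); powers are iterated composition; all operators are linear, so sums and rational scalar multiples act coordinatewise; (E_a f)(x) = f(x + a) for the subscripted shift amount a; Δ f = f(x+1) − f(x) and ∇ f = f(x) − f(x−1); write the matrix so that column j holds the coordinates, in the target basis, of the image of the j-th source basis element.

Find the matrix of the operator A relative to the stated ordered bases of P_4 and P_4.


image of 1: 1
image of x: x
image of x^2: x^2 + 4
image of x^3: x^3 + 12x + 6
image of x^4: x^4 + 24x^2 + 24x + 16
each image's coordinates form column j of the matrix

the matrix is [[1, 0, 4, 6, 16]; [0, 1, 0, 12, 24]; [0, 0, 1, 0, 24]; [0, 0, 0, 1, 0]; [0, 0, 0, 0, 1]] (rows listed top to bottom)


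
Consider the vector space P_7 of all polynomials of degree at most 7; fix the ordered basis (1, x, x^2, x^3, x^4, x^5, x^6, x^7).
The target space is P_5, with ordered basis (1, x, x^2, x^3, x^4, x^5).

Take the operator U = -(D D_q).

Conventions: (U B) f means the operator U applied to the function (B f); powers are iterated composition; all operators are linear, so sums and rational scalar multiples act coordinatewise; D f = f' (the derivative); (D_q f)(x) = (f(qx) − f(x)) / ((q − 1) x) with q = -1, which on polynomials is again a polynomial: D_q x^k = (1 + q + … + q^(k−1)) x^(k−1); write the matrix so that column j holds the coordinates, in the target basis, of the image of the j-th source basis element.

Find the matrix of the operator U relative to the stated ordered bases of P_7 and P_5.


image of 1: 0
image of x: 0
image of x^2: 0
image of x^3: -2x
image of x^4: 0
image of x^5: -4x^3
image of x^6: 0
image of x^7: -6x^5
each image's coordinates form column j of the matrix

the matrix is [[0, 0, 0, 0, 0, 0, 0, 0]; [0, 0, 0, -2, 0, 0, 0, 0]; [0, 0, 0, 0, 0, 0, 0, 0]; [0, 0, 0, 0, 0, -4, 0, 0]; [0, 0, 0, 0, 0, 0, 0, 0]; [0, 0, 0, 0, 0, 0, 0, -6]] (rows listed top to bottom)


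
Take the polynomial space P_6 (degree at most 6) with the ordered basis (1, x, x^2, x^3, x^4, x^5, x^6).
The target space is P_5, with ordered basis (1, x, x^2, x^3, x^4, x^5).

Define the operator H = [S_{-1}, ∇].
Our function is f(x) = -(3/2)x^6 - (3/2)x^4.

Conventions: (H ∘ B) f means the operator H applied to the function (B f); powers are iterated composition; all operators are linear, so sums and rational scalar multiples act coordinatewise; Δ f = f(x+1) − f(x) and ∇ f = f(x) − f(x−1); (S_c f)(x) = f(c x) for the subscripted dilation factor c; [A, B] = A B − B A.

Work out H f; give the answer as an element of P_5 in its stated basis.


∇ f = -9x^5 + (45/2)x^4 - 36x^3 + (63/2)x^2 - 15x + 3
S_{-1} ∇ f = 9x^5 + (45/2)x^4 + 36x^3 + (63/2)x^2 + 15x + 3
S_{-1} f = -(3/2)x^6 - (3/2)x^4
∇ S_{-1} f = -9x^5 + (45/2)x^4 - 36x^3 + (63/2)x^2 - 15x + 3
[S_{-1}, ∇] f = 18x^5 + 72x^3 + 30x

the image equals g(x) = 18x^5 + 72x^3 + 30x


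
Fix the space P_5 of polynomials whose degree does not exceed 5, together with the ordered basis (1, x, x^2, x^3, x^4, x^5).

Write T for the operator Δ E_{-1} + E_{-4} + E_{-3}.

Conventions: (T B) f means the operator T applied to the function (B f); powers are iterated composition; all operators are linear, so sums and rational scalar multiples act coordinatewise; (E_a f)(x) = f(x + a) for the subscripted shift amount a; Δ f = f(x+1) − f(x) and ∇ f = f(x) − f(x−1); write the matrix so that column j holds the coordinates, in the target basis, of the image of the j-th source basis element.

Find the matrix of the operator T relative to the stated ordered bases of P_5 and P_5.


image of 1: 2
image of x: 2x - 6
image of x^2: 2x^2 - 12x + 24
image of x^3: 2x^3 - 18x^2 + 72x - 90
image of x^4: 2x^4 - 24x^3 + 144x^2 - 360x + 336
image of x^5: 2x^5 - 30x^4 + 240x^3 - 900x^2 + 1680x - 1266
each image's coordinates form column j of the matrix

the matrix is [[2, -6, 24, -90, 336, -1266]; [0, 2, -12, 72, -360, 1680]; [0, 0, 2, -18, 144, -900]; [0, 0, 0, 2, -24, 240]; [0, 0, 0, 0, 2, -30]; [0, 0, 0, 0, 0, 2]] (rows listed top to bottom)


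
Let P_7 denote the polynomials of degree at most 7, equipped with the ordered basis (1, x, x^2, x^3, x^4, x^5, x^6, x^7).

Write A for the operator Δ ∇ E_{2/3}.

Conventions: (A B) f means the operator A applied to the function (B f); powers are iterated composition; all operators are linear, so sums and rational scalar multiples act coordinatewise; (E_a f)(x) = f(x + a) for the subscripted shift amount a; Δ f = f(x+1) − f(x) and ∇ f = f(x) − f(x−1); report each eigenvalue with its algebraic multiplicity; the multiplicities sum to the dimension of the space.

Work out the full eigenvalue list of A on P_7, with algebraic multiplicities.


λ = 0 (multiplicity 8)

image of 1: 0
image of x: 0
image of x^2: 2
image of x^3: 6x + 4
image of x^4: 12x^2 + 16x + 22/3
image of x^5: 20x^3 + 40x^2 + (110/3)x + 340/27
image of x^6: 30x^4 + 80x^3 + 110x^2 + (680/9)x + 574/27
image of x^7: 42x^5 + 140x^4 + (770/3)x^3 + (2380/9)x^2 + (4018/27)x + 2884/81
the matrix is upper triangular; its diagonal is (0, 0, 0, 0, 0, 0, 0, 0)
for a triangular matrix the eigenvalues are the diagonal entries, with algebraic multiplicity their repetition count


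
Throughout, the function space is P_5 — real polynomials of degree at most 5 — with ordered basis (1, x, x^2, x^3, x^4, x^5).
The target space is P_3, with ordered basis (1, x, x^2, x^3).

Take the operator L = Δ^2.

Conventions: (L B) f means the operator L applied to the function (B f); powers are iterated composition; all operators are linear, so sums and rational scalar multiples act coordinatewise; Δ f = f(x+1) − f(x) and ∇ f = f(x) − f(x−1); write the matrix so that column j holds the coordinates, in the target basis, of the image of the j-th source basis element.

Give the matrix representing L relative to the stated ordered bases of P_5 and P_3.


image of 1: 0
image of x: 0
image of x^2: 2
image of x^3: 6x + 6
image of x^4: 12x^2 + 24x + 14
image of x^5: 20x^3 + 60x^2 + 70x + 30
each image's coordinates form column j of the matrix

the matrix is [[0, 0, 2, 6, 14, 30]; [0, 0, 0, 6, 24, 70]; [0, 0, 0, 0, 12, 60]; [0, 0, 0, 0, 0, 20]] (rows listed top to bottom)


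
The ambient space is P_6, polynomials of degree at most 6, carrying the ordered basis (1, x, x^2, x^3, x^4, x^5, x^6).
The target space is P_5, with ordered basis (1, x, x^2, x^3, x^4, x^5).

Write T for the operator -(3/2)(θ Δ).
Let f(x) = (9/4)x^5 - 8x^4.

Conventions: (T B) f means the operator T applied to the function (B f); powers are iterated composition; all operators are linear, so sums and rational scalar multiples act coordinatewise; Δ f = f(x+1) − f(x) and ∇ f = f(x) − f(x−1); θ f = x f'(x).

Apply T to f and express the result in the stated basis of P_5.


the result is g(x) = -(135/2)x^4 + (171/4)x^3 + (153/2)x^2 + (249/8)x

Δ f = (45/4)x^4 - (19/2)x^3 - (51/2)x^2 - (83/4)x - 23/4
θ Δ f = 45x^4 - (57/2)x^3 - 51x^2 - (83/4)x
(-(3/2)(θ Δ)) f = -(135/2)x^4 + (171/4)x^3 + (153/2)x^2 + (249/8)x


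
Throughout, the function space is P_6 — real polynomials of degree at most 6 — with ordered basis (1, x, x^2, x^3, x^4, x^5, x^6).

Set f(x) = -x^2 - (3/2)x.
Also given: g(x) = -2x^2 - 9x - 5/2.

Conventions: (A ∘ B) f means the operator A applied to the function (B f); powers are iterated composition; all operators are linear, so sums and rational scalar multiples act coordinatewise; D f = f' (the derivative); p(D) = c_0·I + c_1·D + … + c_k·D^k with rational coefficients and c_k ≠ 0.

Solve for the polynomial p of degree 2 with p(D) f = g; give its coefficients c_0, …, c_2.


c_0 = 2, c_1 = 3, c_2 = -1

D^0 f = -x^2 - (3/2)x
D^1 f = -2x - 3/2
D^2 f = -2
matching coefficients of g against c_0 f + c_1 Df + … from the top degree down determines the c_i
solution: c_0 = 2, c_1 = 3, c_2 = -1


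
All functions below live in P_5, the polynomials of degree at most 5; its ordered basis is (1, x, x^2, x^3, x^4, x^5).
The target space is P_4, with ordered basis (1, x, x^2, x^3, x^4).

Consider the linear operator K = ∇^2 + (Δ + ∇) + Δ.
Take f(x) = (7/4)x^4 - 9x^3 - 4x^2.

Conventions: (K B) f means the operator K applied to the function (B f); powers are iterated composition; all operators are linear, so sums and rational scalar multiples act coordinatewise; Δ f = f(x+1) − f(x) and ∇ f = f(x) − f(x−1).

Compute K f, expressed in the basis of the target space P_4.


g(x) = 21x^3 - (99/2)x^2 - 126x + 165/4

∇ f = 7x^3 - (75/2)x^2 + 26x - 27/4
∇ ∇ f = 21x^2 - 96x + 141/2
Δ f = 7x^3 - (33/2)x^2 - 28x - 45/4
∇ f = 7x^3 - (75/2)x^2 + 26x - 27/4
(Δ + ∇) f = 14x^3 - 54x^2 - 2x - 18
Δ f = 7x^3 - (33/2)x^2 - 28x - 45/4
(∇^2 + (Δ + ∇) + Δ) f = 21x^3 - (99/2)x^2 - 126x + 165/4


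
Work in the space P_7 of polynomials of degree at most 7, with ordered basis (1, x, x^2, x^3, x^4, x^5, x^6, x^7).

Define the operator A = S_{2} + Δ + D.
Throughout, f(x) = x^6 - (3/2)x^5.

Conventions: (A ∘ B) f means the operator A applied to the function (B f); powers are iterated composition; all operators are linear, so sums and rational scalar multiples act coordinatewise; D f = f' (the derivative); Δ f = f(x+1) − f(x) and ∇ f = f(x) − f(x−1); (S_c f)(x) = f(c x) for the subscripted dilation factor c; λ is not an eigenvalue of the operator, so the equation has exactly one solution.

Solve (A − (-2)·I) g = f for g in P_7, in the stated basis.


the image equals g(x) = (1/66)x^6 - (37/748)x^5 + (25/1683)x^4 + (49/6732)x^3 + (151/6732)x^2 - (49/13464)x - 5/5049

write g with unknown coordinates in the stated basis and equate coefficients in (A − (-2)·I) g = f
solving from the highest basis element down gives g = (1/66)x^6 - (37/748)x^5 + (25/1683)x^4 + (49/6732)x^3 + (151/6732)x^2 - (49/13464)x - 5/5049
check: A g = (32/33)x^6 - (262/187)x^5 - (50/1683)x^4 - (49/3366)x^3 - (151/3366)x^2 + (49/6732)x + 10/5049
so A g − (-2)·g = x^6 - (3/2)x^5 = f ✓
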